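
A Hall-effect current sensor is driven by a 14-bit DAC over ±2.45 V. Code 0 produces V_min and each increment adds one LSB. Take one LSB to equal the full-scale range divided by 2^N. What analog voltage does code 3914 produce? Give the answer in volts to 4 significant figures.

-1.279 V

Full-scale range = 2.45 V − (-2.45 V) = 4.9 V. LSB = 4.9 V / 2^14.
Output = V_min + (3914/16384) × range = -2.45 + 0.238892 × 4.9 V
      = -2.45 + 1.17057 = -1.27943 V.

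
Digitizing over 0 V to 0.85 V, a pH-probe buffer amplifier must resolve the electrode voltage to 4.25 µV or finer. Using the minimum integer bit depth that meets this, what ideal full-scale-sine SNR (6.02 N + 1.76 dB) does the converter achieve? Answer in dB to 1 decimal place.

Range is 0.85 V.
Need 2^N ≥ 0.85 V / 4.25 µV = 200000 → N_min = 18.
6.02(18) + 1.76 = 110.12 dB.

110.1 dB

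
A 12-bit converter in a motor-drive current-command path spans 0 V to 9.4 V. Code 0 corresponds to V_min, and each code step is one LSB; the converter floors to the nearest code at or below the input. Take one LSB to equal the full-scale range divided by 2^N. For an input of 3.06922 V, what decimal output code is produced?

1337

Span = 9.4 V. LSB = 9.4 V / 2^12 ≈ 2.295 mV.
V_in − V_min = 3.06922 − (0) = 3.06922 V.
Divide by LSB: 3.06922 × 4096/9.4 = 1337.3963.
Truncating gives code 1337.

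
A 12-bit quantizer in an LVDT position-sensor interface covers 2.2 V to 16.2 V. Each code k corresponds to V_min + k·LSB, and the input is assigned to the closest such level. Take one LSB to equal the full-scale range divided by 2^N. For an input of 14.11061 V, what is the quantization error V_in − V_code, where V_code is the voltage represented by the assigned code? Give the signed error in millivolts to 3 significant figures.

−1.01 mV

Span: 16.2 V − (2.2 V) = 14 V. LSB = 14 V / 2^12 ≈ 3.418 mV.
Position in LSBs: (14.11061 − (2.2)) × 4096/14 = 3484.7042; rounding gives k = 3485.
Reconstructed level: 2.2 + 3485 × 14/4096 V = 14.11162109 V.
Error = V_in − V_code = 14.11061 − (14.11162109) = −1.01 mV.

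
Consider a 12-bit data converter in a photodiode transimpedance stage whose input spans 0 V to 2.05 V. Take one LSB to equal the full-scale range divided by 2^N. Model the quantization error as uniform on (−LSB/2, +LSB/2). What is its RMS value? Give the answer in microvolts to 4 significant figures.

144.5 µV

Range is 2.05 V.
Step size = 2.05/4096 V = 0.500488 mV.
σ_q = LSB/√12 = 0.500488 mV/3.4641 = 144.5 µV.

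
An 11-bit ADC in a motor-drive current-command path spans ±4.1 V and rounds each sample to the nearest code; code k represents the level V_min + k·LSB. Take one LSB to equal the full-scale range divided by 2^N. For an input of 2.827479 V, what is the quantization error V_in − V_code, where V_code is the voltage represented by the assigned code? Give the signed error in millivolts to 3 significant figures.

+0.721 mV

Range = 4.1 − (-4.1) = 8.2 V. LSB = 8.2 V / 2^11 ≈ 4.004 mV.
Position in LSBs: (2.827479 − (-4.1)) × 2048/8.2 = 1730.1801; rounding gives k = 1730.
V_code = -4.1 + (1730/2048) × 8.2 = 2.826757813 V.
V_in − V_code = 2.827479 − (2.826757813) = +0.721 mV.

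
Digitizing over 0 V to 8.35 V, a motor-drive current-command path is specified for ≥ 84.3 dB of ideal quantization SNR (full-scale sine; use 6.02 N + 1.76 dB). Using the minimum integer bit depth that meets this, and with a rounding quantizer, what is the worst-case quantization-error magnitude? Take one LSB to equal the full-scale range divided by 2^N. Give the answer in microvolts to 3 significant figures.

255 µV

Full-scale range = 8.35 V.
Required N = ⌈(84.3 − 1.76)/6.02⌉ = ⌈13.711⌉ = 14.
LSB = 8.35 V / 2^14 = 0.50964 mV.
Max error for round-to-nearest is LSB/2 = 255 µV.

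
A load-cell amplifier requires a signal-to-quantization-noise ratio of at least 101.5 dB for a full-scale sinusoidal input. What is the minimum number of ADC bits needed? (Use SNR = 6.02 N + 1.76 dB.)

6.02 N + 1.76 ≥ 101.5 gives N ≥ 16.568, so the minimum integer is 17.

17 bits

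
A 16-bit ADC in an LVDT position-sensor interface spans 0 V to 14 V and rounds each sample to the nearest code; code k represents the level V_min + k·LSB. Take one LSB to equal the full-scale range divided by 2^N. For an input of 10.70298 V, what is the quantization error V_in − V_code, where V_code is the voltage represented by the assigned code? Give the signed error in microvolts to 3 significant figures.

Span = 14 V. LSB = 14 V / 2^16 ≈ 213.6 µV.
Position in LSBs: (10.70298 − (0)) × 65536/14 = 50102.1784; rounding gives k = 50102.
V_code = V_min + k × range/2^16 = 0 + 50102 × 14/65536 = 10.702941895 V.
e = 10.70298 − (10.702941895) = +38.1 µV.

+38.1 µV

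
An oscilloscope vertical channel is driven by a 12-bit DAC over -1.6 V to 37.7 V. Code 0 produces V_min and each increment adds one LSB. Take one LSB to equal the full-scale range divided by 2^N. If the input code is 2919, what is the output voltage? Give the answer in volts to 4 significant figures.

26.41 V

The full-scale span is 37.7 − (-1.6) = 39.3 V. LSB = 39.3 V / 2^12.
V_out = V_min + code × LSB = -1.6 V + 2919 × 39.3 V / 4096
      = -1.6 + 28.0070 = 26.4070 V.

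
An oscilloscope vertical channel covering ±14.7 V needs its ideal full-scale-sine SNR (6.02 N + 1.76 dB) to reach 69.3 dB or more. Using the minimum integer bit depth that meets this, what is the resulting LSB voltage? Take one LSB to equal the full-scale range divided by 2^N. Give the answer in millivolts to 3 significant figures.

Range = 14.7 − (-14.7) = 29.4 V.
6.02 N + 1.76 ≥ 69.3 gives N ≥ 11.219, so the minimum integer is 12.
Step size = 29.4/4096 V = 7.18 mV.

7.18 mV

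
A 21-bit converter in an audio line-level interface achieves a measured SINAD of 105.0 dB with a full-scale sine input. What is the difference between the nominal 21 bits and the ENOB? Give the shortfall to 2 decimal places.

3.85 bits

N_eff = (105.0 − 1.76)/6.02 = 17.1495 bits.
Shortfall = 21 − 17.1495 = 3.8505 bits.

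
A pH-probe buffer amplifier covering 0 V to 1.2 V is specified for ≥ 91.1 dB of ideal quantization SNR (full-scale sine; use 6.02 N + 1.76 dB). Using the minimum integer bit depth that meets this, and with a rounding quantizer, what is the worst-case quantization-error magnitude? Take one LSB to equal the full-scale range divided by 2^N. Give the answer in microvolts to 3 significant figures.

18.3 µV

Span = 1.2 V.
6.02 N + 1.76 ≥ 91.1 gives N ≥ 14.841, so the minimum integer is 15.
LSB = 1.2 V ÷ 2^15 = 1.2/32768 V = 36.621 µV.
Max error for round-to-nearest is LSB/2 = 18.3 µV.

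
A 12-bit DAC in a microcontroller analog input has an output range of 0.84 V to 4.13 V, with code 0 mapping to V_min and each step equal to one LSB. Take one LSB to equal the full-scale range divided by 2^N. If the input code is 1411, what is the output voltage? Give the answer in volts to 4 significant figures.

1.973 V

Span: 4.13 V − (0.84 V) = 3.29 V. LSB = 3.29 V / 2^12.
Output = V_min + (1411/4096) × range = 0.84 + 0.344482 × 3.29 V
      = 0.84 + 1.13335 = 1.97335 V.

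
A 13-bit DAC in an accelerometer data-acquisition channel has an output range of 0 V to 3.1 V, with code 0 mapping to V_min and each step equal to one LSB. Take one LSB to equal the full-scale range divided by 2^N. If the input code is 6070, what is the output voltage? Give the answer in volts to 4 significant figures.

2.297 V

Range is 3.1 V. LSB = 3.1 V / 2^13.
V_out = V_min + code × LSB = 0 V + 6070 × 3.1 V / 8192
      = 0 V + 2.29700 V = 2.29700 V.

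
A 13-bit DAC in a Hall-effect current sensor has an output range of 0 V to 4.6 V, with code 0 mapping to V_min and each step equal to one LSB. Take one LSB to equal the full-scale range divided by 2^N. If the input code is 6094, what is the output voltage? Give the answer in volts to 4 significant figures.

3.422 V

Span = 4.6 V. LSB = 4.6 V / 2^13.
V_out = 0 + 6094 × (4.6/8192) V
      = 0 + 3.42192 = 3.42192 V.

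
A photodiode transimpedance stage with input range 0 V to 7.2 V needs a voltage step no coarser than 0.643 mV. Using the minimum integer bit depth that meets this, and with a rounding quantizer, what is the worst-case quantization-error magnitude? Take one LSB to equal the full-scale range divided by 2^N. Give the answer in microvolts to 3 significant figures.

220 µV

V_FS = 7.2 V.
Levels needed ≥ 7.2/0.643 mV = 11200. 2^14 = 16384 suffices, so N_min = 14.
LSB = 7.2 V / 2^14 = 439.45 µV.
Max error for round-to-nearest is LSB/2 = 220 µV.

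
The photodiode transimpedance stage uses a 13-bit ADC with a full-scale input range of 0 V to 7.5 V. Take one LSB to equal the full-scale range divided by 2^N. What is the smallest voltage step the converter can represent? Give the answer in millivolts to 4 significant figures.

Full-scale range = 7.5 V.
There are 2^13 = 8192 steps.
LSB = 7.5 V ÷ 2^13 = 7.5/8192 V = 0.9155 mV.

0.9155 mV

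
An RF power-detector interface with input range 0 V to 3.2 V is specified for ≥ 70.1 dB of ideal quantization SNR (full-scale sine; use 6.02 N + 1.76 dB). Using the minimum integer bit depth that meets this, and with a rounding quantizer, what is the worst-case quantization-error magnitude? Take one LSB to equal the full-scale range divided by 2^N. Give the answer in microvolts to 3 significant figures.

Full-scale range = 3.2 V.
Solving 6.02 N ≥ 70.1 − 1.76: N ≥ 11.352. Round up → N = 12.
LSB = 3.2 V / 2^12 = 0.78125 mV.
Max error for round-to-nearest is LSB/2 = 391 µV.

391 µV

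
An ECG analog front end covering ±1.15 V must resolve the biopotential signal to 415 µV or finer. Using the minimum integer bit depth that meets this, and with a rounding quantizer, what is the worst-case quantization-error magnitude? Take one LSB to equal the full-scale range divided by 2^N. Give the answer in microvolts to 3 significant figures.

Full-scale range = 1.15 V − (-1.15 V) = 2.3 V.
2.3 V / 415 µV = 5542. Since 2^12 = 4096 and 2^13 = 8192, N = 13.
Step size = 2.3/8192 V = 280.76 µV.
|e|_max = LSB/2 = 140 µV.

140 µV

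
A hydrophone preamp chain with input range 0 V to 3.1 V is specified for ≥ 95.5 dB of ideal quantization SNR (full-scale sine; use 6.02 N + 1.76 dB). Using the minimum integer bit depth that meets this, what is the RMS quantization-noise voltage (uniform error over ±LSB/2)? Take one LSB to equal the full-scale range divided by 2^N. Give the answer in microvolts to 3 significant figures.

Full-scale range = 3.1 V.
6.02 N + 1.76 ≥ 95.5 gives N ≥ 15.571, so the minimum integer is 16.
LSB = 3.1 V ÷ 2^16 = 3.1/65536 V = 47.302 µV.
V_rms = LSB/√12 = 13.7 µV.

13.7 µV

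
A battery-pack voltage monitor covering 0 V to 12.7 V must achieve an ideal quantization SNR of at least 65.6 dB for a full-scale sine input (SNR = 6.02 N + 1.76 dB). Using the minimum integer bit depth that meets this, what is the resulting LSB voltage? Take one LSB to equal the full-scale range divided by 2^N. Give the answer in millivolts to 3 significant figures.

V_FS = 12.7 V.
N ≥ (65.6 − 1.76)/6.02 = 10.605 → N_min = 11.
One LSB is 12.7 V / 2048 = 6.20 mV.

6.20 mV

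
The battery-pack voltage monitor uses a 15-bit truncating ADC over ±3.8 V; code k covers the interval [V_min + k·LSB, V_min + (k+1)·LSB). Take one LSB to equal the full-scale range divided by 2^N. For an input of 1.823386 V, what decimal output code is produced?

24245

Span: 3.8 V − (-3.8 V) = 7.6 V. LSB = 7.6 V / 2^15 ≈ 231.9 µV.
V_in − V_min = 1.823386 − (-3.8) = 5.623386 V.
Divide by LSB: 5.623386 × 32768/7.6 = 24245.6727.
Truncating gives code 24245.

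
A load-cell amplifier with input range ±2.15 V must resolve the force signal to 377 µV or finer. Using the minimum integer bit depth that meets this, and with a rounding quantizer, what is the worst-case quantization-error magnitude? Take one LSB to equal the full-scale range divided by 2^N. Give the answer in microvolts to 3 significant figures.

Range = 2.15 − (-2.15) = 4.3 V.
Required number of levels: 4.3/377 µV = 11406; smallest N with 2^N ≥ that is 14.
LSB = 4.3 V / 2^14 = 262.45 µV.
|e|_max = LSB/2 = 131 µV.

131 µV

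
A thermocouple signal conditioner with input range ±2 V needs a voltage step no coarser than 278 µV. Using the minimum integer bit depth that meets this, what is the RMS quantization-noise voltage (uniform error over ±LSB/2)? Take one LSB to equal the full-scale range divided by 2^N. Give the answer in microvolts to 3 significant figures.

Range = 2 − (-2) = 4 V.
4 V / 278 µV = 14390. Since 2^13 = 8192 and 2^14 = 16384, N = 14.
LSB = 4 V / 2^14 = 244.14 µV.
RMS noise = LSB/√12 = 70.5 µV.

70.5 µV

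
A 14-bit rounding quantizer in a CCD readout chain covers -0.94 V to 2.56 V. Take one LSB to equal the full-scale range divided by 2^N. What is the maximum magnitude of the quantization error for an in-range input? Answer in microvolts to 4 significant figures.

106.8 µV

Full-scale range = 2.56 V − (-0.94 V) = 3.5 V.
One LSB is 3.5 V / 16384 = 213.623 µV.
Worst-case error for round-to-nearest is half an LSB: 106.8 µV.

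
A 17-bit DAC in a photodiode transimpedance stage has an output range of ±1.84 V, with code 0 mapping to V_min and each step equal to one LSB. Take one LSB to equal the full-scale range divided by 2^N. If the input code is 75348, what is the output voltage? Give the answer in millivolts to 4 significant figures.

Full-scale range = 1.84 V − (-1.84 V) = 3.68 V. LSB = 3.68 V / 2^17.
Output = V_min + (75348/131072) × range = -1.84 + 0.574860 × 3.68 V
      = -1.84 V + 2.11548 V = 0.275483 V.

275.5 mV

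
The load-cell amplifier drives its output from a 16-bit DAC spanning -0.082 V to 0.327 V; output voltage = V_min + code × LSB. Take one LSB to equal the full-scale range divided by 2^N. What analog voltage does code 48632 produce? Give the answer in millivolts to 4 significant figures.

221.5 mV

The full-scale span is 0.327 − (-0.082) = 0.409 V. LSB = 0.409 V / 2^16.
V_out = V_min + code × LSB = -0.082 V + 48632 × 0.409 V / 65536
      = -0.082 + 0.303505 = 0.221505 V.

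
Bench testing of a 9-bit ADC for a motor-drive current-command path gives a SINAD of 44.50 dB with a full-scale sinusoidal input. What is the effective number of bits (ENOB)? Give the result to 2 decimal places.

7.10 bits

ENOB = (SINAD − 1.76) / 6.02 = (44.50 − 1.76) / 6.02 = 42.74 / 6.02 = 7.0997.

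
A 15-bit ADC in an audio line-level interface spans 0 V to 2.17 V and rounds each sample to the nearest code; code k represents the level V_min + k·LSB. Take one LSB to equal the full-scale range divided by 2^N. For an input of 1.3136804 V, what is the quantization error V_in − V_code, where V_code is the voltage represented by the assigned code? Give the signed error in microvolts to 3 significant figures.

Full-scale range = 2.17 V. LSB = 2.17 V / 2^15 ≈ 66.22 µV.
(1.3136804 − (0)) / LSB = 1.3136804 × 32768/2.17 = 19837.1794. Nearest integer: k = 19837.
Reconstructed level: 0 + 19837 × 2.17/32768 V = 1.3136685181 V.
Error = V_in − V_code = 1.3136804 − (1.3136685181) = +11.9 µV.

+11.9 µV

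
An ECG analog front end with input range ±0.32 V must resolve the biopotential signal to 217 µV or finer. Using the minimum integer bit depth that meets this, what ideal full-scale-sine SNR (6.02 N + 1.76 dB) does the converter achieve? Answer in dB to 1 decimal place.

Range = 0.32 − (-0.32) = 0.64 V.
Required number of levels: 0.64/217 µV = 2949.3; smallest N with 2^N ≥ that is 12.
6.02(12) + 1.76 = 74.00 dB.

74.0 dB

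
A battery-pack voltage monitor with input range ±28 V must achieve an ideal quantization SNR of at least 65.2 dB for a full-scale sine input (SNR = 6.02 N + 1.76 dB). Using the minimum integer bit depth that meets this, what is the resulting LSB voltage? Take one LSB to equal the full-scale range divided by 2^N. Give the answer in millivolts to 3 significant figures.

27.3 mV

Range = 28 − (-28) = 56 V.
Required N = ⌈(65.2 − 1.76)/6.02⌉ = ⌈10.538⌉ = 11.
Step size = 56/2048 V = 27.3 mV.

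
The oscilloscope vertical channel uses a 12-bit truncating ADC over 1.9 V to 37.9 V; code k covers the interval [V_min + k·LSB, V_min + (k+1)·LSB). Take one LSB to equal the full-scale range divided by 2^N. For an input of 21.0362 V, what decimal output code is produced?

2177

Range = 37.9 − (1.9) = 36 V. LSB = 36 V / 2^12 ≈ 8.789 mV.
code = ⌊(V_in − V_min)/LSB⌋ = ⌊(V_in − V_min) × 2^12 / range⌋
     = ⌊(21.0362 − (1.9)) × 4096 / 36⌋ = ⌊19.1362 × 4096/36⌋
     = ⌊2177.274⌋ = 2177.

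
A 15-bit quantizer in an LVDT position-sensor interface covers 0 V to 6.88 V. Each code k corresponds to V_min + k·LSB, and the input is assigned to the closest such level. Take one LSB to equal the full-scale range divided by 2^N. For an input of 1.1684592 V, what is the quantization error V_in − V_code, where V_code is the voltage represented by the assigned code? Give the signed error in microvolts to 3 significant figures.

+26.6 µV

V_FS = 6.88 V. LSB = 6.88 V / 2^15 ≈ 210.0 µV.
(1.1684592 − (0)) / LSB = 1.1684592 × 32768/6.88 = 5565.1266. Nearest integer: k = 5565.
Reconstructed level: 0 + 5565 × 6.88/32768 V = 1.1684326172 V.
e = 1.1684592 − (1.1684326172) = +26.6 µV.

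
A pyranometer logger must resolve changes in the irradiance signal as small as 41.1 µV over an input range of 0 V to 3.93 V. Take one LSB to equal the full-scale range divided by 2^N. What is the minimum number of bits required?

V_FS = 3.93 V.
Need 2^N ≥ 3.93 V / 41.1 µV = 95620 → N_min = 17.

17 bits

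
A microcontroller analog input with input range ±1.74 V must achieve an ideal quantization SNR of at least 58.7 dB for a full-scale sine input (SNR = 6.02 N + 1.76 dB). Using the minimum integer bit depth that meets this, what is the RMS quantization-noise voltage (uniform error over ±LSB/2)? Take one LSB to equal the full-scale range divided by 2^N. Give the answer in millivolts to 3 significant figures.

Span: 1.74 V − (-1.74 V) = 3.48 V.
6.02 N + 1.76 ≥ 58.7 gives N ≥ 9.458, so the minimum integer is 10.
Step size = 3.48/1024 V = 3.3984 mV.
σ_q = LSB/√12 = 3.3984 mV/3.4641 = 0.981 mV.

0.981 mV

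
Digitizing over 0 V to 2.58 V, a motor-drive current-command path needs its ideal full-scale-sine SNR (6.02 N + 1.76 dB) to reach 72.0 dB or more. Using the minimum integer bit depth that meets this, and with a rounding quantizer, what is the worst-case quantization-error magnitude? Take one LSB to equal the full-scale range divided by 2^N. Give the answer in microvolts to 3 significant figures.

Span = 2.58 V.
N ≥ (72.0 − 1.76)/6.02 = 11.668 → N_min = 12.
Step size = 2.58/4096 V = 0.62988 mV.
Half an LSB is 315 µV.

315 µV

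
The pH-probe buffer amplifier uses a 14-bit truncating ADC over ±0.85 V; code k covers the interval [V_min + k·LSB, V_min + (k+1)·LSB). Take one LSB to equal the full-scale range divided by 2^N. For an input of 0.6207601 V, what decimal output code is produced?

14174

The full-scale span is 0.85 − (-0.85) = 1.7 V. LSB = 1.7 V / 2^14 ≈ 103.8 µV.
(V_in − V_min) × 2^14/range = (0.6207601 − (-0.85)) × 16384/1.7 = 14174.667.
Floor → code = 14174.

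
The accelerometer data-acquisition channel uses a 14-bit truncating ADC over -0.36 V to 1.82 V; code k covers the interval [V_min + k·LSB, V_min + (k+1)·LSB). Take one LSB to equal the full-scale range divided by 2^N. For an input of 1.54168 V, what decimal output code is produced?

14292

The full-scale span is 1.82 − (-0.36) = 2.18 V. LSB = 2.18 V / 2^14 ≈ 133.1 µV.
V_in − V_min = 1.54168 − (-0.36) = 1.90168 V.
Divide by LSB: 1.90168 × 16384/2.18 = 14292.2592.
Truncating gives code 14292.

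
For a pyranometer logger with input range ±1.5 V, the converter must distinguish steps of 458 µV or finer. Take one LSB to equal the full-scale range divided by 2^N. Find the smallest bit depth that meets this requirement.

Full-scale range = 1.5 V − (-1.5 V) = 3 V.
Levels needed ≥ 3/458 µV = 6550. 2^13 = 8192 suffices, so N_min = 13.

13 bits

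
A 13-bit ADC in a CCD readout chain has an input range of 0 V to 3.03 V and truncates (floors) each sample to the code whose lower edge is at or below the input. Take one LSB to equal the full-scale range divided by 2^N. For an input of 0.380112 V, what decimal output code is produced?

1027

Full-scale range = 3.03 V. LSB = 3.03 V / 2^13 ≈ 369.9 µV.
code = ⌊(V_in − V_min)/LSB⌋ = ⌊(V_in − V_min) × 2^13 / range⌋
     = ⌊(0.380112 − (0)) × 8192 / 3.03⌋ = ⌊0.380112 × 8192/3.03⌋
     = ⌊1027.682⌋ = 1027.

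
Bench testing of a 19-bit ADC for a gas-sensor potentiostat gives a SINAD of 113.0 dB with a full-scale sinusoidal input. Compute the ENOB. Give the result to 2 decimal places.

18.48 bits

Inverting SNR = 6.02 N + 1.76: N_eff = (113.0 − 1.76)/6.02 = 18.4784.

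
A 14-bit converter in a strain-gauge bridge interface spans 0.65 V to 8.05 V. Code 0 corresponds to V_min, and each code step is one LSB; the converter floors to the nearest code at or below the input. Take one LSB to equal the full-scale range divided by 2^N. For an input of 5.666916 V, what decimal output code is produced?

11107

The full-scale span is 8.05 − (0.65) = 7.4 V. LSB = 7.4 V / 2^14 ≈ 451.7 µV.
code = ⌊(V_in − V_min)/LSB⌋ = ⌊(V_in − V_min) × 2^14 / range⌋
     = ⌊(5.666916 − (0.65)) × 16384 / 7.4⌋ = ⌊5.016916 × 16384/7.4⌋
     = ⌊11107.723⌋ = 11107.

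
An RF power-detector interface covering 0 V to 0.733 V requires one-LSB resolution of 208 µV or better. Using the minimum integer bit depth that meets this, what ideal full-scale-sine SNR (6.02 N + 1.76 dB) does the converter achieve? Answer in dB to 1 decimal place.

Range is 0.733 V.
Levels needed ≥ 0.733/208 µV = 3524. 2^12 = 4096 suffices, so N_min = 12.
6.02(12) + 1.76 = 74.00 dB.

74.0 dB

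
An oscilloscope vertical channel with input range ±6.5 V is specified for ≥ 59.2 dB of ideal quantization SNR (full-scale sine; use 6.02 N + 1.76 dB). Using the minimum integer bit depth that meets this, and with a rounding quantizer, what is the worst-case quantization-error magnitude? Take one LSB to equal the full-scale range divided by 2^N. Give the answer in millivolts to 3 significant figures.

Range = 6.5 − (-6.5) = 13 V.
Solving 6.02 N ≥ 59.2 − 1.76: N ≥ 9.542. Round up → N = 10.
One LSB is 13 V / 1024 = 12.695 mV.
Max error for round-to-nearest is LSB/2 = 6.35 mV.

6.35 mV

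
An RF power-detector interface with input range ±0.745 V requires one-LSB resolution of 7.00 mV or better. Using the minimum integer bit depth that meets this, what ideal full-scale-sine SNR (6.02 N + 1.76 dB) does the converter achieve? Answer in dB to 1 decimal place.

49.9 dB

Span: 0.745 V − (-0.745 V) = 1.49 V.
1.49 V / 7.00 mV = 212.9. Since 2^7 = 128 and 2^8 = 256, N = 8.
Ideal SNR at N = 8: 6.02·8 + 1.76 = 49.9 dB.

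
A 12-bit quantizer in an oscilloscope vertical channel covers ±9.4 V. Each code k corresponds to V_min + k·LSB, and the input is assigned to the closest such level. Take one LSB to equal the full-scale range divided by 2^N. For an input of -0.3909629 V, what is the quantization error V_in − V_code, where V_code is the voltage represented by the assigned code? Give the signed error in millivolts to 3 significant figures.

Full-scale range = 9.4 V − (-9.4 V) = 18.8 V. LSB = 18.8 V / 2^12 ≈ 4.590 mV.
Position in LSBs: (-0.3909629 − (-9.4)) × 4096/18.8 = 1962.8200; rounding gives k = 1963.
V_code = -9.4 + (1963/4096) × 18.8 = -0.3901367188 V.
V_in − V_code = -0.3909629 − (-0.3901367188) = −0.826 mV.

−0.826 mV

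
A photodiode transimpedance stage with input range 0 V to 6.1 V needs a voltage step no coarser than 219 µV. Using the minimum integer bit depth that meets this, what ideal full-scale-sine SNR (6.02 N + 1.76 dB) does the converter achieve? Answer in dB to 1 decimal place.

Range is 6.1 V.
6.1 V / 219 µV = 27850. Since 2^14 = 16384 and 2^15 = 32768, N = 15.
6.02(15) + 1.76 = 92.06 dB.

92.1 dB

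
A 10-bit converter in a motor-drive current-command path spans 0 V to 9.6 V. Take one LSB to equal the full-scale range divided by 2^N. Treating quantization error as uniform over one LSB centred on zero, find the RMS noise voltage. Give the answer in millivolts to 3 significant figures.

2.71 mV

V_FS = 9.6 V.
One LSB is 9.6 V / 1024 = 9.3750 mV.
RMS of a uniform error over width LSB is LSB/√12 = 2.71 mV.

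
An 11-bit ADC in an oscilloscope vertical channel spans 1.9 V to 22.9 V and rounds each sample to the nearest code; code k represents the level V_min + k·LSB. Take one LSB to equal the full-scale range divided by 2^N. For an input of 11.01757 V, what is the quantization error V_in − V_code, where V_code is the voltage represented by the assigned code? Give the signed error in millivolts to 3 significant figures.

+1.85 mV

The full-scale span is 22.9 − (1.9) = 21 V. LSB = 21 V / 2^11 ≈ 10.25 mV.
(11.01757 − (1.9)) / LSB = 9.11757 × 2048/21 = 889.1802. Nearest integer: k = 889.
Reconstructed level: 1.9 + 889 × 21/2048 V = 11.01572266 V.
Error = V_in − V_code = 11.01757 − (11.01572266) = +1.85 mV.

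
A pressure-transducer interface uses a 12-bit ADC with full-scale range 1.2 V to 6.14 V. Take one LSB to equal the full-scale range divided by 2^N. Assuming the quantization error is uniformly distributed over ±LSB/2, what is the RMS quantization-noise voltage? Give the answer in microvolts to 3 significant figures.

The full-scale span is 6.14 − (1.2) = 4.94 V.
LSB = 4.94 V / 2^12 = 1.2061 mV.
For a uniform distribution on [−LSB/2, +LSB/2], V_rms = LSB/√12 = 1.2061 mV/3.4641 = 348 µV.

348 µV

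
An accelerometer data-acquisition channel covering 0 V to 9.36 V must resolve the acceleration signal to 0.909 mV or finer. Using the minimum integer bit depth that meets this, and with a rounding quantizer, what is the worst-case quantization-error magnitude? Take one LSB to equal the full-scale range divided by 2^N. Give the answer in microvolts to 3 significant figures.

Full-scale range = 9.36 V.
Need 2^N ≥ 9.36 V / 0.909 mV = 10300 → N_min = 14.
One LSB is 9.36 V / 16384 = 0.57129 mV.
Max error for round-to-nearest is LSB/2 = 286 µV.

286 µV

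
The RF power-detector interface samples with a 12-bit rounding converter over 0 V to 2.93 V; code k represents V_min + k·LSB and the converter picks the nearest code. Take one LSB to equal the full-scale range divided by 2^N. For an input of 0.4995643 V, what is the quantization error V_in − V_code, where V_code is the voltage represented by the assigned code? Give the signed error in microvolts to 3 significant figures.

Full-scale range = 2.93 V. LSB = 2.93 V / 2^12 ≈ 0.7153 mV.
(V_in − V_min)/LSB = (0.4995643 − (0)) × 4096/2.93 = 698.3670 → nearest code k = 698.
Reconstructed level: 0 + 698 × 2.93/4096 V = 0.4993017578 V.
e = 0.4995643 − (0.4993017578) = +263 µV.

+263 µV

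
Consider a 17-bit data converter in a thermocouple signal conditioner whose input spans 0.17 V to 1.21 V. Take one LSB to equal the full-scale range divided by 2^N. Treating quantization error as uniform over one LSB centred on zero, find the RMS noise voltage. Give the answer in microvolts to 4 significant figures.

2.291 µV

Range = 1.21 − (0.17) = 1.04 V.
One LSB is 1.04 V / 131072 = 7.93457 µV.
σ_q = LSB/√12 = 7.93457 µV/3.4641 = 2.291 µV.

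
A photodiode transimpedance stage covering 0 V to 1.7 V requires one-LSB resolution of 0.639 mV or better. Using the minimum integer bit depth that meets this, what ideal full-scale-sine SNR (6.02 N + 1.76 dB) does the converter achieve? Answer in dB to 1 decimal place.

74.0 dB

Full-scale range = 1.7 V.
1.7 V / 0.639 mV = 2660. Since 2^11 = 2048 and 2^12 = 4096, N = 12.
Ideal SNR at N = 12: 6.02·12 + 1.76 = 74.0 dB.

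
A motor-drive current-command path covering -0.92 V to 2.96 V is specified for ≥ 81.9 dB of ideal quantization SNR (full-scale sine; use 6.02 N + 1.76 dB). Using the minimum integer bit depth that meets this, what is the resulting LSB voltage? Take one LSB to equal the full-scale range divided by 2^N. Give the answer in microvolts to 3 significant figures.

The full-scale span is 2.96 − (-0.92) = 3.88 V.
Required N = ⌈(81.9 − 1.76)/6.02⌉ = ⌈13.312⌉ = 14.
LSB = 3.88 V ÷ 2^14 = 3.88/16384 V = 237 µV.

237 µV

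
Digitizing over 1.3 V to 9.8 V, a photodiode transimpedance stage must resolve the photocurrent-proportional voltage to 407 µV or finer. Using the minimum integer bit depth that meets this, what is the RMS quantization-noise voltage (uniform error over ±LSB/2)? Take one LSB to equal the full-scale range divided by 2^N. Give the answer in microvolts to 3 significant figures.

The full-scale span is 9.8 − (1.3) = 8.5 V.
Need 2^N ≥ 8.5 V / 407 µV = 20880 → N_min = 15.
One LSB is 8.5 V / 32768 = 259.40 µV.
V_rms = LSB/√12 = 74.9 µV.

74.9 µV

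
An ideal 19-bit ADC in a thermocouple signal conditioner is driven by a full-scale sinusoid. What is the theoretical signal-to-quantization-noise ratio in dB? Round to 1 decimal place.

116.1 dB

Ideal quantization SNR: 6.02 × 19 + 1.76 dB = 116.1 dB.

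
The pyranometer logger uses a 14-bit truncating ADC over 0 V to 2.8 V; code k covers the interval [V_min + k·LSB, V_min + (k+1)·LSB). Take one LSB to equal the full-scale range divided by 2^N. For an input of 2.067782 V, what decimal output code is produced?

Full-scale range = 2.8 V. LSB = 2.8 V / 2^14 ≈ 170.9 µV.
(V_in − V_min) × 2^14/range = (2.067782 − (0)) × 16384/2.8 = 12099.479.
Floor → code = 12099.

12099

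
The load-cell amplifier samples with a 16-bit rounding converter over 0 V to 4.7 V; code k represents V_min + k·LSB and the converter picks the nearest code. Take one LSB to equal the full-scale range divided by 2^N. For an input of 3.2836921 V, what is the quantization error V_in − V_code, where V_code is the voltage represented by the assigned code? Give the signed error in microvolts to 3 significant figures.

Full-scale range = 4.7 V. LSB = 4.7 V / 2^16 ≈ 71.72 µV.
(V_in − V_min)/LSB = (3.2836921 − (0)) × 65536/4.7 = 45787.2437 → nearest code k = 45787.
Reconstructed level: 0 + 45787 × 4.7/65536 V = 3.2836746216 V.
V_in − V_code = 3.2836921 − (3.2836746216) = +17.5 µV.

+17.5 µV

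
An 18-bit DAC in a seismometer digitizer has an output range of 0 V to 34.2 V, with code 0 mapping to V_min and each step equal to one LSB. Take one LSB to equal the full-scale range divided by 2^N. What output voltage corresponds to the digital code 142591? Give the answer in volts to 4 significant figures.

Full-scale range = 34.2 V. LSB = 34.2 V / 2^18.
V_out = V_min + code × LSB = 0 V + 142591 × 34.2 V / 262144
      = 0 V + 18.6028 V = 18.6028 V.

18.60 V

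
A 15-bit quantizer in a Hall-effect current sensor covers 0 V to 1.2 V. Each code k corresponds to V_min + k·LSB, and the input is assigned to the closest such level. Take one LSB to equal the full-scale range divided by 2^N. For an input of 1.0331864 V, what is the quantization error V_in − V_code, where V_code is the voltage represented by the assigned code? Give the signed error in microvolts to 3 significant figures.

−4.52 µV

Range is 1.2 V. LSB = 1.2 V / 2^15 ≈ 36.62 µV.
(V_in − V_min)/LSB = (1.0331864 − (0)) × 32768/1.2 = 28212.8766 → nearest code k = 28213.
V_code = V_min + k × range/2^15 = 0 + 28213 × 1.2/32768 = 1.0331909180 V.
V_in − V_code = 1.0331864 − (1.0331909180) = −4.52 µV.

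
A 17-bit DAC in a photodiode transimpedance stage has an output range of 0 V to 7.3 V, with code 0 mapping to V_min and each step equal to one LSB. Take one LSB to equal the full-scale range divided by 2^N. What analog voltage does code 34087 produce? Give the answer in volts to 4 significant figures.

1.898 V

V_FS = 7.3 V. LSB = 7.3 V / 2^17.
V_out = 0 + 34087 × (7.3/131072) V
      = 0 V + 1.89846 V = 1.89846 V.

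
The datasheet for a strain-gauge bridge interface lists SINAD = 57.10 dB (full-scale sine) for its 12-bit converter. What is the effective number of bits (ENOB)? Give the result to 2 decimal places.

9.19 bits

ENOB = (57.10 − 1.76)/6.02 = 9.1927 bits.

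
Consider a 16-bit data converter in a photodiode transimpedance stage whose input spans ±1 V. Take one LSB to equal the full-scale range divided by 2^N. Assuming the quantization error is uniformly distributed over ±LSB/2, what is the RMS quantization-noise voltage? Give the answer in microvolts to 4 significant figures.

8.810 µV

Full-scale range = 1 V − (-1 V) = 2 V.
LSB = 2 V / 2^16 = 30.5176 µV.
For a uniform distribution on [−LSB/2, +LSB/2], V_rms = LSB/√12 = 30.5176 µV/3.4641 = 8.810 µV.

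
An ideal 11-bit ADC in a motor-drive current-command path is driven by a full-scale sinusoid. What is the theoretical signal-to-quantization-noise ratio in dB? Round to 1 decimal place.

SNR = 6.02·11 + 1.76 = 67.98 dB.

68.0 dB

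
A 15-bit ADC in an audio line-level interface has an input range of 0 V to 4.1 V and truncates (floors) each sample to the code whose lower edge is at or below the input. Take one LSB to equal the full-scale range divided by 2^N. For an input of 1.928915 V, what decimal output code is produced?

15416

Span = 4.1 V. LSB = 4.1 V / 2^15 ≈ 125.1 µV.
(V_in − V_min) × 2^15/range = (1.928915 − (0)) × 32768/4.1 = 15416.265.
Floor → code = 15416.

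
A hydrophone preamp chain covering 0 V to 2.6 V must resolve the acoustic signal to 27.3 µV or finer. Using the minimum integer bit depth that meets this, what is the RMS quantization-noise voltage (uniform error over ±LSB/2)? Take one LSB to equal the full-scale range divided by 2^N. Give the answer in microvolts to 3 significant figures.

5.73 µV

V_FS = 2.6 V.
2.6 V / 27.3 µV = 95240. Since 2^16 = 65536 and 2^17 = 131072, N = 17.
LSB = 2.6 V / 2^17 = 19.836 µV.
σ_q = LSB/√12 = 19.836 µV/3.4641 = 5.73 µV.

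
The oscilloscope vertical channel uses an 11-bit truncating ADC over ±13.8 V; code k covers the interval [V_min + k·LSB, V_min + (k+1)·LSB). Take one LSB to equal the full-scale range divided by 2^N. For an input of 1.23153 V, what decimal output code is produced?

1115

The full-scale span is 13.8 − (-13.8) = 27.6 V. LSB = 27.6 V / 2^11 ≈ 13.48 mV.
V_in − V_min = 1.23153 − (-13.8) = 15.03153 V.
Divide by LSB: 15.03153 × 2048/27.6 = 1115.3831.
Truncating gives code 1115.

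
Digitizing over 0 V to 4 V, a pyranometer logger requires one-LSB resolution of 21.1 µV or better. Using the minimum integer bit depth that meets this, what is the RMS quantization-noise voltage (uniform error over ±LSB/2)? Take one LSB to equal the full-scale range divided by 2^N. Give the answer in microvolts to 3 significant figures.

Full-scale range = 4 V.
Required number of levels: 4/21.1 µV = 189570; smallest N with 2^N ≥ that is 18.
LSB = 4 V ÷ 2^18 = 4/262144 V = 15.259 µV.
σ_q = LSB/√12 = 15.259 µV/3.4641 = 4.40 µV.

4.40 µV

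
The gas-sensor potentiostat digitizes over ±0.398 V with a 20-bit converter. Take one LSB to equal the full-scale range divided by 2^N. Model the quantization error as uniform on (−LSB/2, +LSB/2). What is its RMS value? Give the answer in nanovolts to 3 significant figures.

Full-scale range = 0.398 V − (-0.398 V) = 0.796 V.
LSB = 0.796 V ÷ 2^20 = 0.796/1048576 V = 0.75912 µV.
V_rms = LSB/√12 = 0.75912 µV / √12 = 219 nV.

219 nV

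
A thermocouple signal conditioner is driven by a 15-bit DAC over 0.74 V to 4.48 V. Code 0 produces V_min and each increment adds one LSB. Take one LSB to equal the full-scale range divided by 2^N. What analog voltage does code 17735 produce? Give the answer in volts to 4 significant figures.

2.764 V

Span: 4.48 V − (0.74 V) = 3.74 V. LSB = 3.74 V / 2^15.
V_out = 0.74 + 17735 × (3.74/32768) V
      = 0.74 V + 2.02420 V = 2.76420 V.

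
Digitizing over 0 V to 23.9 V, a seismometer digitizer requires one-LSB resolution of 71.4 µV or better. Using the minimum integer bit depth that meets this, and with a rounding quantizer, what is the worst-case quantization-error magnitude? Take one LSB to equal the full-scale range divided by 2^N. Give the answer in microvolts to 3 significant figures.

22.8 µV

Range is 23.9 V.
23.9 V / 71.4 µV = 334700. Since 2^18 = 262144 and 2^19 = 524288, N = 19.
LSB = 23.9 V / 2^19 = 45.586 µV.
|e|_max = LSB/2 = 22.8 µV.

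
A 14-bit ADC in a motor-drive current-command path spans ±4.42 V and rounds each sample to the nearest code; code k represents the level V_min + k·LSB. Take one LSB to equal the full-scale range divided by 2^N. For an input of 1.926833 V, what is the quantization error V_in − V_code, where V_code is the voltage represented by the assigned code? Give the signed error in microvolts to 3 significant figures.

Range = 4.42 − (-4.42) = 8.84 V. LSB = 8.84 V / 2^14 ≈ 0.5396 mV.
(V_in − V_min)/LSB = (1.926833 − (-4.42)) × 16384/8.84 = 11763.1801 → nearest code k = 11763.
Reconstructed level: -4.42 + 11763 × 8.84/16384 V = 1.9267358398 V.
V_in − V_code = 1.926833 − (1.9267358398) = +97.2 µV.

+97.2 µV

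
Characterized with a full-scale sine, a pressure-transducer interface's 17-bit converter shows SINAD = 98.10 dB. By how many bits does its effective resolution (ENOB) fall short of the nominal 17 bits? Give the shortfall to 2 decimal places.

1.00 bits

Effective bits = (98.10 − 1.76)/6.02 = 16.0033.
Lost resolution: 17 − 16.0033 = 0.9967 bits.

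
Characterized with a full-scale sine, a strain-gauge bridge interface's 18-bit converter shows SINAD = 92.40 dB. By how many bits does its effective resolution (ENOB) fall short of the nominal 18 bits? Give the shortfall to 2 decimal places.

N_eff = (92.40 − 1.76)/6.02 = 15.0565 bits.
18 − 15.0565 = 2.94 bits below nominal.

2.94 bits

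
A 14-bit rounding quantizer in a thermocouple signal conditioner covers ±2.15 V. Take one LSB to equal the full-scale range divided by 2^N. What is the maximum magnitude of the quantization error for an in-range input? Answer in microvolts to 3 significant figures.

Range = 2.15 − (-2.15) = 4.3 V.
LSB = 4.3 V ÷ 2^14 = 4.3/16384 V = 262.45 µV.
Worst-case error for round-to-nearest is half an LSB: 131 µV.

131 µV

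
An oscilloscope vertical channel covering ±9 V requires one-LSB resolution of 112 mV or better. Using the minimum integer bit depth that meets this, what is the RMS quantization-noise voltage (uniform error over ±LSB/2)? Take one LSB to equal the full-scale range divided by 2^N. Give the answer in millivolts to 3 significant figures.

Range = 9 − (-9) = 18 V.
Levels needed ≥ 18/112 mV = 160.7. 2^8 = 256 suffices, so N_min = 8.
One LSB is 18 V / 256 = 70.313 mV.
V_rms = LSB/√12 = 20.3 mV.

20.3 mV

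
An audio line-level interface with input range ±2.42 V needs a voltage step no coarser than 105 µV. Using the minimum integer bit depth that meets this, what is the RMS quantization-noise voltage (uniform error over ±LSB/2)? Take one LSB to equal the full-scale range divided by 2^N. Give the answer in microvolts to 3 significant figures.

Span: 2.42 V − (-2.42 V) = 4.84 V.
Required number of levels: 4.84/105 µV = 46095; smallest N with 2^N ≥ that is 16.
One LSB is 4.84 V / 65536 = 73.853 µV.
σ_q = LSB/√12 = 73.853 µV/3.4641 = 21.3 µV.

21.3 µV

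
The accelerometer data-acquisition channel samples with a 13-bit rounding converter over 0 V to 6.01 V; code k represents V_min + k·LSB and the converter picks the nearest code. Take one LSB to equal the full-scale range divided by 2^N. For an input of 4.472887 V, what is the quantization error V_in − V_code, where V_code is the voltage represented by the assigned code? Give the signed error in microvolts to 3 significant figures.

V_FS = 6.01 V. LSB = 6.01 V / 2^13 ≈ 0.7336 mV.
(V_in − V_min)/LSB = (4.472887 − (0)) × 8192/6.01 = 6096.8204 → nearest code k = 6097.
V_code = 0 + (6097/8192) × 6.01 = 4.473018799 V.
V_in − V_code = 4.472887 − (4.473018799) = −132 µV.

−132 µV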